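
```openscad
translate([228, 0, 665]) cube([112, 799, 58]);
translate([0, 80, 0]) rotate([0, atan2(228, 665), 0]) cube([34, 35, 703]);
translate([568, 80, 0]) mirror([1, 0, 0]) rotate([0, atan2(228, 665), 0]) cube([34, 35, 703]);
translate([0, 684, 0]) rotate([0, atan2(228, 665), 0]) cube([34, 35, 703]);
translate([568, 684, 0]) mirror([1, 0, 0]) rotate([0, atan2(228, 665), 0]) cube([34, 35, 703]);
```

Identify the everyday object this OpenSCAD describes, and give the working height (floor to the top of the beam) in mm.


A sawhorse. The overall height is 723 mm.

A beam across two mirrored pairs of raked legs — a sawhorse. The beam's underside is at z = 665 (matching the legs' vertical rise in atan2(228, 665)) and the beam is 58 mm tall, so its top is at 665 + 58 = 723 mm. The raked legs top out at the beam's underside, so that is the highest point.


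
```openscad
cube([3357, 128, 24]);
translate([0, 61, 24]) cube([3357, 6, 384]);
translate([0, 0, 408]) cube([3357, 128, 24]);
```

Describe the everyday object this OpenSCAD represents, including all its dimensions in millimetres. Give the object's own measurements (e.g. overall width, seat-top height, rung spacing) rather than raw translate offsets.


An I-beam lying along x, 3357 mm long. Overall section height 432 mm. Two flanges 128 mm wide (y) and 24 mm thick, one on the floor and one at the top; a web 6 mm thick runs between them, centred on the flange width.


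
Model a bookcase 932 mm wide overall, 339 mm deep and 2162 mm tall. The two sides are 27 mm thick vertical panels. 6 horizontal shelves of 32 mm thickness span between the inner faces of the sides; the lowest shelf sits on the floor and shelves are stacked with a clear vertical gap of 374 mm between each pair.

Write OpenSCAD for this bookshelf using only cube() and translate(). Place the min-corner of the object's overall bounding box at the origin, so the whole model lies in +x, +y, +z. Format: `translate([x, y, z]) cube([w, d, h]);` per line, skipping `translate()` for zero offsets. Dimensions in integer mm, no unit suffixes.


cube([27, 339, 2162]);
translate([905, 0, 0]) cube([27, 339, 2162]);
translate([27, 0, 0]) cube([878, 339, 32]);
translate([27, 0, 406]) cube([878, 339, 32]);
translate([27, 0, 812]) cube([878, 339, 32]);
translate([27, 0, 1218]) cube([878, 339, 32]);
translate([27, 0, 1624]) cube([878, 339, 32]);
translate([27, 0, 2030]) cube([878, 339, 32]);


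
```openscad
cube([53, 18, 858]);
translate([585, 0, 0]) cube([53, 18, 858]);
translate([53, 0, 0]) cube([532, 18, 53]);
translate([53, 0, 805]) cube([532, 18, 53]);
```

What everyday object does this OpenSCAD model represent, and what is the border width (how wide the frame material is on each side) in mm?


A picture frame. The border width is 53 mm.

Four thin pieces enclosing a rectangular opening — a picture frame. The two full-height stiles are 858 mm tall; the top rail sits at z = 805 and is 53 mm tall, so the border above the opening is 858 − 805 = 53 mm, matching the stile x-width.


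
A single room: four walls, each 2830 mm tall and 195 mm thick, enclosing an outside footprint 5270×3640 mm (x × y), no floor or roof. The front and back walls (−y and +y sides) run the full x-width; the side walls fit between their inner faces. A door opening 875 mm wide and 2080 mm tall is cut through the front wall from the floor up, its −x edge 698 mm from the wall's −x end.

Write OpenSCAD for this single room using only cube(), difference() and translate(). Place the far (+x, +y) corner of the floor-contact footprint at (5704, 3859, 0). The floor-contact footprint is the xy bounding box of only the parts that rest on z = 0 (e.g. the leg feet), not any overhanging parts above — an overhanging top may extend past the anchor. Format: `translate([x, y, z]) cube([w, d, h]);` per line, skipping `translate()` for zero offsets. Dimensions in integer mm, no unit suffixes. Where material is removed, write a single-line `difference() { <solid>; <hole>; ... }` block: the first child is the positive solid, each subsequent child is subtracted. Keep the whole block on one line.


difference() { translate([434, 219, 0]) cube([5270, 195, 2830]); translate([1132, 219, 0]) cube([875, 195, 2080]); }
translate([434, 3664, 0]) cube([5270, 195, 2830]);
translate([434, 414, 0]) cube([195, 3250, 2830]);
translate([5509, 414, 0]) cube([195, 3250, 2830]);


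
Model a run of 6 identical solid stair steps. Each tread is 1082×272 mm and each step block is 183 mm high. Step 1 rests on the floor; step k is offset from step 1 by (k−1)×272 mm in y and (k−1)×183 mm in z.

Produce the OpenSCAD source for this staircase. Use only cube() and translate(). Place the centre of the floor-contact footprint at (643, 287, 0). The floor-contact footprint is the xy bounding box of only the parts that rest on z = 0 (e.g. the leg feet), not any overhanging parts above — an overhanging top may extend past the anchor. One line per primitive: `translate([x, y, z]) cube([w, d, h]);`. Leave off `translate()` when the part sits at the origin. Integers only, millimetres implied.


translate([102, 151, 0]) cube([1082, 272, 183]);
translate([102, 423, 183]) cube([1082, 272, 183]);
translate([102, 695, 366]) cube([1082, 272, 183]);
translate([102, 967, 549]) cube([1082, 272, 183]);
translate([102, 1239, 732]) cube([1082, 272, 183]);
translate([102, 1511, 915]) cube([1082, 272, 183]);


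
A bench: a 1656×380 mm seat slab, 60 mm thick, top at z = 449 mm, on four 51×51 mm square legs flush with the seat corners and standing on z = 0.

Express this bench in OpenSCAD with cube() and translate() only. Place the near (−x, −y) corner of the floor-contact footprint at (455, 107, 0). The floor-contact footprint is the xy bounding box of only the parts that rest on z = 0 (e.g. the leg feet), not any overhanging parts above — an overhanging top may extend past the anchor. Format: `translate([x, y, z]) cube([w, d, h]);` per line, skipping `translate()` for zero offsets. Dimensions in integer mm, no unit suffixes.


translate([455, 107, 389]) cube([1656, 380, 60]);
translate([455, 107, 0]) cube([51, 51, 389]);
translate([455, 436, 0]) cube([51, 51, 389]);
translate([2060, 107, 0]) cube([51, 51, 389]);
translate([2060, 436, 0]) cube([51, 51, 389]);


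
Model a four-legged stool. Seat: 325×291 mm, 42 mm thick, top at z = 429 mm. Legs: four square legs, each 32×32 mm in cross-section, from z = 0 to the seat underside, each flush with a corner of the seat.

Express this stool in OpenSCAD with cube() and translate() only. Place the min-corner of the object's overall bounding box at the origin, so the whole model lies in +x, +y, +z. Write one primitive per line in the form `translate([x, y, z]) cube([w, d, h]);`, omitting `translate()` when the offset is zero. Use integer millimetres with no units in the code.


translate([0, 0, 387]) cube([325, 291, 42]);
cube([32, 32, 387]);
translate([293, 0, 0]) cube([32, 32, 387]);
translate([0, 259, 0]) cube([32, 32, 387]);
translate([293, 259, 0]) cube([32, 32, 387]);


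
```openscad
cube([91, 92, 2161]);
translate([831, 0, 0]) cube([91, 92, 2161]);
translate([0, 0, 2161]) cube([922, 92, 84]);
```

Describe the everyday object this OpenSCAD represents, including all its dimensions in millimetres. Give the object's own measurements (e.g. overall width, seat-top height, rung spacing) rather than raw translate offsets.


A door frame. The clear opening is 740 mm wide and 2161 mm high. Two 91 mm wide jambs, 92 mm deep, stand either side of the opening from the floor to the top of the opening. A 84 mm thick head sits across the top of both jambs, spanning the full outside width of the frame.


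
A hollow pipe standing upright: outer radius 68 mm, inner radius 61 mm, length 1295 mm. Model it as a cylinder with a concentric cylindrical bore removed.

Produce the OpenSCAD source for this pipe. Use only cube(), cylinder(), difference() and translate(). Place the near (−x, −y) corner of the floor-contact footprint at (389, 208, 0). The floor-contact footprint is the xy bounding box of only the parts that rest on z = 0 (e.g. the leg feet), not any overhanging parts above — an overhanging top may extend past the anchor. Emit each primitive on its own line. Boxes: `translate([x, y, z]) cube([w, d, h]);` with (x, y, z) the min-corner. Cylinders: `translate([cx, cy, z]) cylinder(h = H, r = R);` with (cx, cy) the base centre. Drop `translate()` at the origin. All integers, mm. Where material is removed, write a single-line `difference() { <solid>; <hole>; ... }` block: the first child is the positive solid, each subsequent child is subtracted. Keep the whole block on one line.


difference() { translate([457, 276, 0]) cylinder(h = 1295, r = 68); translate([457, 276, 0]) cylinder(h = 1295, r = 61); }


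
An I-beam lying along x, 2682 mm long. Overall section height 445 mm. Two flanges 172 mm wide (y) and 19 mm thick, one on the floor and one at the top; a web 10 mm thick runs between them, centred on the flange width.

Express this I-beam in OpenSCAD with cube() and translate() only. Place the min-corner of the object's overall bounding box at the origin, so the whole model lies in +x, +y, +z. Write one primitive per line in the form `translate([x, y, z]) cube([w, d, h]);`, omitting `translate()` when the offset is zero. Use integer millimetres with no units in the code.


cube([2682, 172, 19]);
translate([0, 81, 19]) cube([2682, 10, 407]);
translate([0, 0, 426]) cube([2682, 172, 19]);


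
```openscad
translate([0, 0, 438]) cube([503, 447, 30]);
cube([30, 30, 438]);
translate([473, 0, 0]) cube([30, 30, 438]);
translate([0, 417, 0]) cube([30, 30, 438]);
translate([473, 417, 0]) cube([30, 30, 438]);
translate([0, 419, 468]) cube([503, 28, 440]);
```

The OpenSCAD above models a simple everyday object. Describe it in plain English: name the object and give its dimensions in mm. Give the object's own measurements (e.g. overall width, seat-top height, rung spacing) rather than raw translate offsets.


A chair. The seat is a 503×447×30 mm slab with its top at z = 468 mm, on four 30×30 mm corner legs (flush with the seat edges, standing on z = 0). A flat backrest 28 mm thick, 440 mm tall, spans the full seat width and rises from the seat top along its +y edge, rear face flush with the rear of the seat.


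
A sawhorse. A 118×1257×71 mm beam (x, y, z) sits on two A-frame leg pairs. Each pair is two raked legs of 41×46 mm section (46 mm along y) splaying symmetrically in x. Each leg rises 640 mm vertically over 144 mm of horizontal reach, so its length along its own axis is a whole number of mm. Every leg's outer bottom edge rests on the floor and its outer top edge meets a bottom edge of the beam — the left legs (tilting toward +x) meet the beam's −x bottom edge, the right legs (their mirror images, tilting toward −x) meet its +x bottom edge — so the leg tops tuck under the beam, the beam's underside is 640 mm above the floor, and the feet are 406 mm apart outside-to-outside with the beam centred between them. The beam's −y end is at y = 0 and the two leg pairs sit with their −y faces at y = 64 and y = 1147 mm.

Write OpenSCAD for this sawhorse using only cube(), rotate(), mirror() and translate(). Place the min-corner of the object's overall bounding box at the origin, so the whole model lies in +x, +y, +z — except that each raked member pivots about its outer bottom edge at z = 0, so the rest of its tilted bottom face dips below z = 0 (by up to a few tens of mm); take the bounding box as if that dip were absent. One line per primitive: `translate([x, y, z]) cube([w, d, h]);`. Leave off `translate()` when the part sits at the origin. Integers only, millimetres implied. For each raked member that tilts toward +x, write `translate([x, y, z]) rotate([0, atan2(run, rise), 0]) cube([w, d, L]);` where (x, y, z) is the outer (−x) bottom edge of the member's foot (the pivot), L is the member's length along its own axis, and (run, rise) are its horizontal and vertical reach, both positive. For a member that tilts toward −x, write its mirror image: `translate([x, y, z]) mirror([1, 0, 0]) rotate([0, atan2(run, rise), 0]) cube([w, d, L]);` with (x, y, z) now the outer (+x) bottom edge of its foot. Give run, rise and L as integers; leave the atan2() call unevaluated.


translate([144, 0, 640]) cube([118, 1257, 71]);
translate([0, 64, 0]) rotate([0, atan2(144, 640), 0]) cube([41, 46, 656]);
translate([406, 64, 0]) mirror([1, 0, 0]) rotate([0, atan2(144, 640), 0]) cube([41, 46, 656]);
translate([0, 1147, 0]) rotate([0, atan2(144, 640), 0]) cube([41, 46, 656]);
translate([406, 1147, 0]) mirror([1, 0, 0]) rotate([0, atan2(144, 640), 0]) cube([41, 46, 656]);


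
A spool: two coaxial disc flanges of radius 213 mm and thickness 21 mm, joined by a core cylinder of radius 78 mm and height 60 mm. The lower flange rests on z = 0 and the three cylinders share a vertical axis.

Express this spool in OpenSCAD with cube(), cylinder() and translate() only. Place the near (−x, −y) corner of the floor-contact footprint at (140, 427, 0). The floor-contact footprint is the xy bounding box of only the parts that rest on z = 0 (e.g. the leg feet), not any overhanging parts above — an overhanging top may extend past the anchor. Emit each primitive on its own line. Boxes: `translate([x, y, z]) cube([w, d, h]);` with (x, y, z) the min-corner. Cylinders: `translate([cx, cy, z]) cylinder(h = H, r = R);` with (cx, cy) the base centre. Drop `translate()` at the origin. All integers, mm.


translate([353, 640, 0]) cylinder(h = 21, r = 213);
translate([353, 640, 21]) cylinder(h = 60, r = 78);
translate([353, 640, 81]) cylinder(h = 21, r = 213);


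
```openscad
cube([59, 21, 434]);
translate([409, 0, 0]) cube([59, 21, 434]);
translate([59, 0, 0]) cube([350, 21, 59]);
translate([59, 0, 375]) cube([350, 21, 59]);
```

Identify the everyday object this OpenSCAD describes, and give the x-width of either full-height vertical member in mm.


A picture frame. The border width is 59 mm.

Four thin pieces enclosing a rectangular opening — a picture frame. The two full-height stiles are 434 mm tall; the top rail sits at z = 375 and is 59 mm tall, so the border above the opening is 434 − 375 = 59 mm, matching the stile x-width.


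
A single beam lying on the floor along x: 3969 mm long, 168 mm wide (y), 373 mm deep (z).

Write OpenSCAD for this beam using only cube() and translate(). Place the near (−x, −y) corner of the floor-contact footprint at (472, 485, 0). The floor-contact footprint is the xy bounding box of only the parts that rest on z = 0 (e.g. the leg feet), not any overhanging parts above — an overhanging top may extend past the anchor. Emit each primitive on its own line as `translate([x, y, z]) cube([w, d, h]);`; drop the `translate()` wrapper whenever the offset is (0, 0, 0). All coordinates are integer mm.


translate([472, 485, 0]) cube([3969, 168, 373]);


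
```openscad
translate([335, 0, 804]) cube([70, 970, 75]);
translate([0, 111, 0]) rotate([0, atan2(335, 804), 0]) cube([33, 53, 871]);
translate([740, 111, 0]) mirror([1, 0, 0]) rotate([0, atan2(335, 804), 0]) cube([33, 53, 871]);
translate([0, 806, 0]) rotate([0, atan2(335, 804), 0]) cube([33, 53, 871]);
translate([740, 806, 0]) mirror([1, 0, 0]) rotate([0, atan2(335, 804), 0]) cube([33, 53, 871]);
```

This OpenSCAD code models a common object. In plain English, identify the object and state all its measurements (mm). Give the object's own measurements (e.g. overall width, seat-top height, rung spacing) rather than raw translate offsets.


A sawhorse. A 70×970×75 mm beam (x, y, z) sits on two A-frame leg pairs. Each pair is two raked legs of 33×53 mm section (53 mm along y) splaying symmetrically in x. Each leg rises 804 mm vertically over 335 mm of horizontal reach and is 871 mm long along its own axis. Every leg's outer bottom edge rests on the floor and its outer top edge meets a bottom edge of the beam — the left legs (tilting toward +x) meet the beam's −x bottom edge, the right legs (their mirror images, tilting toward −x) meet its +x bottom edge — so the leg tops tuck under the beam, the beam's underside is 804 mm above the floor, and the feet are 740 mm apart outside-to-outside with the beam centred between them. The two leg pairs are set in 111 mm from either end of the beam.


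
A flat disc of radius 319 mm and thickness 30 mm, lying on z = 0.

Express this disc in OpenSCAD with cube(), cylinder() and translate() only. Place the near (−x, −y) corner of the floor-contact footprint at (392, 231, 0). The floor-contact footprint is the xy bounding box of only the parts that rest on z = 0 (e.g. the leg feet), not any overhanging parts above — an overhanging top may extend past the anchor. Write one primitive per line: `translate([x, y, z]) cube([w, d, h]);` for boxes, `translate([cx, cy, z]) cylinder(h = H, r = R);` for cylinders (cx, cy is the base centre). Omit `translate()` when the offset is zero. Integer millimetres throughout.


translate([711, 550, 0]) cylinder(h = 30, r = 319);


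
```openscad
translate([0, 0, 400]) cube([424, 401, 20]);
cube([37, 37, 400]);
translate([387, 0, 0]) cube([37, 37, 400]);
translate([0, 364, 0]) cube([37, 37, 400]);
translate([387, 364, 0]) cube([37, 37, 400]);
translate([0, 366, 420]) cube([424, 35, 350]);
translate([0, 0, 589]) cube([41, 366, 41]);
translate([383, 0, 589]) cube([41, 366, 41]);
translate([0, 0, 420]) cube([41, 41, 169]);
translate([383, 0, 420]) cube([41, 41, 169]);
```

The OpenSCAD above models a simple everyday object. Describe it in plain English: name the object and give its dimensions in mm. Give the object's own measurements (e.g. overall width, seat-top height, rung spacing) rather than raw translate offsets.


A chair. The seat is a 424×401×20 mm slab with its top at z = 420 mm, on four 37×37 mm corner legs (flush with the seat edges, standing on z = 0). A flat backrest 35 mm thick, 350 mm tall, spans the full seat width and rises from the seat top along its +y edge, rear face flush with the rear of the seat. Two armrests of 41×41 mm section run along each side from the seat's front edge to the front of the backrest, top faces 210 mm above the seat top and outer faces flush with the seat's x-edges; a 41×41 mm post under the front of each armrest stands on the seat at the front corner.


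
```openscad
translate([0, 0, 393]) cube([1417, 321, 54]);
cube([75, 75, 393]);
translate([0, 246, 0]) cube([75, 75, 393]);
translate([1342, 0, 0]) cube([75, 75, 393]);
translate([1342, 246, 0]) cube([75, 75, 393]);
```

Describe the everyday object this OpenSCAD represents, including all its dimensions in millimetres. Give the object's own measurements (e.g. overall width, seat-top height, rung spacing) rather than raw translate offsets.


A long wooden bench with a 1417 mm (x) × 321 mm (y) seat, 54 mm thick, its top surface 447 mm above the floor. Four 75 mm square legs at the seat corners, flush with the edges, run from z = 0 to the seat underside.


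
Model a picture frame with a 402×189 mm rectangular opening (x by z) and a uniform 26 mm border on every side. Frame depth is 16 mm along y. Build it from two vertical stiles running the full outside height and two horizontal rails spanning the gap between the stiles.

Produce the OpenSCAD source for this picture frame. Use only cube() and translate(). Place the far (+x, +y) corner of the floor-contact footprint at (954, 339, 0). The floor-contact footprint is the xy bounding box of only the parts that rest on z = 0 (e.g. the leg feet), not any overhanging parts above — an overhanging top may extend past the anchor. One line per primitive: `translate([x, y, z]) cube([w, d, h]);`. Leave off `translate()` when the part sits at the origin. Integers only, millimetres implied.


translate([500, 323, 0]) cube([26, 16, 241]);
translate([928, 323, 0]) cube([26, 16, 241]);
translate([526, 323, 0]) cube([402, 16, 26]);
translate([526, 323, 215]) cube([402, 16, 26]);


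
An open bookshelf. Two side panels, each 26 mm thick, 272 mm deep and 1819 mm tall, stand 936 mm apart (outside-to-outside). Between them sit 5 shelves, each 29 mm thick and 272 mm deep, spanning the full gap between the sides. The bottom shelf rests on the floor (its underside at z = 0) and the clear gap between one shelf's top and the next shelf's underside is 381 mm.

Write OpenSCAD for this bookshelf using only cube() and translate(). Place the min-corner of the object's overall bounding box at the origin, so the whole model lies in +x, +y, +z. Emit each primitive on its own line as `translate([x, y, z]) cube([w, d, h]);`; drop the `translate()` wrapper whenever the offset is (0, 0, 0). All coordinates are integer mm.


cube([26, 272, 1819]);
translate([910, 0, 0]) cube([26, 272, 1819]);
translate([26, 0, 0]) cube([884, 272, 29]);
translate([26, 0, 410]) cube([884, 272, 29]);
translate([26, 0, 820]) cube([884, 272, 29]);
translate([26, 0, 1230]) cube([884, 272, 29]);
translate([26, 0, 1640]) cube([884, 272, 29]);


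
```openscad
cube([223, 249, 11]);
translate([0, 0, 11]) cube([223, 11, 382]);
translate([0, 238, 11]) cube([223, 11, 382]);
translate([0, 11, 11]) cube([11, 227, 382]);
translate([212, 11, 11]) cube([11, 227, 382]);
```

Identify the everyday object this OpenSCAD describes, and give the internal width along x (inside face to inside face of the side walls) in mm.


An open box. The internal width is 201 mm.

A 223×249 base slab with four walls standing on it — an open box. The base is 223 mm wide and the walls are 11 mm thick, so the internal width is 223 − 2 × 11 = 201 mm.


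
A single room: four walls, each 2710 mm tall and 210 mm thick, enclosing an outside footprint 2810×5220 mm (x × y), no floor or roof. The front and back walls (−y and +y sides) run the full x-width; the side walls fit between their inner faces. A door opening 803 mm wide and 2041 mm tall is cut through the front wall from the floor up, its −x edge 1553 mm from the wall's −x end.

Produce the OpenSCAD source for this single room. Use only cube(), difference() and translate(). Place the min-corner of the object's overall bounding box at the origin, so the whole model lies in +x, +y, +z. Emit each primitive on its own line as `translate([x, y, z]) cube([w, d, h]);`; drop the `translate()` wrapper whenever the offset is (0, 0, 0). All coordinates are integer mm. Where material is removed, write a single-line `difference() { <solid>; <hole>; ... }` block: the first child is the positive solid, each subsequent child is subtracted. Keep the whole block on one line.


difference() { cube([2810, 210, 2710]); translate([1553, 0, 0]) cube([803, 210, 2041]); }
translate([0, 5010, 0]) cube([2810, 210, 2710]);
translate([0, 210, 0]) cube([210, 4800, 2710]);
translate([2600, 210, 0]) cube([210, 4800, 2710]);


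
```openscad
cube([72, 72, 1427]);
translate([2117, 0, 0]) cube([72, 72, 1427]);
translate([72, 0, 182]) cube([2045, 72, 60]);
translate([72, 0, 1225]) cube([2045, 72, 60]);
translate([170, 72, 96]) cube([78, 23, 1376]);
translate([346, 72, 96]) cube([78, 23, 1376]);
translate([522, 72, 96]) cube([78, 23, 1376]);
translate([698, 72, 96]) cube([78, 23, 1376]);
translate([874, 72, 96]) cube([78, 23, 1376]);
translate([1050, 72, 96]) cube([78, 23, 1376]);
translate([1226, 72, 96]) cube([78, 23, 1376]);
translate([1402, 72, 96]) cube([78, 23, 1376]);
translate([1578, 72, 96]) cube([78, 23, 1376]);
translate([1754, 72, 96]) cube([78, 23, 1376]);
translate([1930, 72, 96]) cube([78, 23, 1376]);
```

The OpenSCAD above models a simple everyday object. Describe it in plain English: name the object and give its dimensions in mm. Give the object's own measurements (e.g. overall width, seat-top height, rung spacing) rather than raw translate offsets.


A fence section. Two 72×72 mm posts, 1427 mm tall, stand on the floor with a clear span of 2045 mm between their inner faces. Two horizontal rails of 72×60 mm section span the gap between the posts with their undersides at z = 182 mm and z = 1225 mm, flush with the posts' −y face. 11 pickets, each 78 mm wide, 23 mm thick and 1376 mm tall, are fixed to the +y face of the rails with their bottoms at z = 96 mm, spaced across the span with a 98 mm gap after the −x post and between neighbouring pickets, with 109 mm left before the +x post.


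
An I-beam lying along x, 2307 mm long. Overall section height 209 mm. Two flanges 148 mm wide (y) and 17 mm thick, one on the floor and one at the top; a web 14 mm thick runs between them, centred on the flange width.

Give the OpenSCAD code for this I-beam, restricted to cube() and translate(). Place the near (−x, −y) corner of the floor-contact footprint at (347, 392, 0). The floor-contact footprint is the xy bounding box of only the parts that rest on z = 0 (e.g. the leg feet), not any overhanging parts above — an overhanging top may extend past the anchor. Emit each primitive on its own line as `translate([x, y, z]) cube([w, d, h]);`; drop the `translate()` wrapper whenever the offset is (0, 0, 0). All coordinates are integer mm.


translate([347, 392, 0]) cube([2307, 148, 17]);
translate([347, 459, 17]) cube([2307, 14, 175]);
translate([347, 392, 192]) cube([2307, 148, 17]);


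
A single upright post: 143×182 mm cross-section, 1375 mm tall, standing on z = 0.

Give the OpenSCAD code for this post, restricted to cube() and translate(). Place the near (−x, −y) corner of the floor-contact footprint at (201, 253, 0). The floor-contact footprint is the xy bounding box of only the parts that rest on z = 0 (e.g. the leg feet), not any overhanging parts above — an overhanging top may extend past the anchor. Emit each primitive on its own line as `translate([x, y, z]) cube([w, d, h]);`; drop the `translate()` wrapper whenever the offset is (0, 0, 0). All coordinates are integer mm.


translate([201, 253, 0]) cube([143, 182, 1375]);


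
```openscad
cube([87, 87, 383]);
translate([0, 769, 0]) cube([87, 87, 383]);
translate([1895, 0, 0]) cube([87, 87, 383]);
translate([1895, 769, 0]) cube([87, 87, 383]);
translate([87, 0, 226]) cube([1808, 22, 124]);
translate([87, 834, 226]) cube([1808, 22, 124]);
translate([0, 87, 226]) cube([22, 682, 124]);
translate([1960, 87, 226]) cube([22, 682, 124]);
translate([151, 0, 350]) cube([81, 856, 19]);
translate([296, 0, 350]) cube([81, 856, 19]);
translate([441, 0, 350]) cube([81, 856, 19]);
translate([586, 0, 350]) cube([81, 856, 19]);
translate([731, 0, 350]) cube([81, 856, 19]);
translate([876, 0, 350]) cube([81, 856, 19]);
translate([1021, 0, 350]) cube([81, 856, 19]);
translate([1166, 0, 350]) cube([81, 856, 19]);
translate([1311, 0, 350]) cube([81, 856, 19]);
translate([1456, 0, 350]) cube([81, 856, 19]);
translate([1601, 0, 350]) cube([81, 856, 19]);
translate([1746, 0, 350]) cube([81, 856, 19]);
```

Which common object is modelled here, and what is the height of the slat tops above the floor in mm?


A bed frame. The slat-top height is 369 mm.

Four posts, four rails, and a row of slats — a bed frame. Slats sit on the rails at z = 226 + 124 = 350; with slat thickness 19, the top is 369 mm.


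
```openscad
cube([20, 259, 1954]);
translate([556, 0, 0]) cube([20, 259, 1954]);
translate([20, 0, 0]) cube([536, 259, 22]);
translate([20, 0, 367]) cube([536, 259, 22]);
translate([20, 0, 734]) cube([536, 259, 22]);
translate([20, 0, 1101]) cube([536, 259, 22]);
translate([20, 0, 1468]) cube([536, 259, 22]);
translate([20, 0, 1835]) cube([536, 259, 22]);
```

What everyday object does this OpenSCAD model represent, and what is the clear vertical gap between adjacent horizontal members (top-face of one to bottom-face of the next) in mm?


A bookshelf. The clear shelf gap is 345 mm.

Two tall side panels with 6 horizontal boards between them — a bookshelf. The first two shelf undersides are at z = 0 and z = 367; with shelf thickness 22, the clear gap is 367 − 0 − 22 = 345 mm.


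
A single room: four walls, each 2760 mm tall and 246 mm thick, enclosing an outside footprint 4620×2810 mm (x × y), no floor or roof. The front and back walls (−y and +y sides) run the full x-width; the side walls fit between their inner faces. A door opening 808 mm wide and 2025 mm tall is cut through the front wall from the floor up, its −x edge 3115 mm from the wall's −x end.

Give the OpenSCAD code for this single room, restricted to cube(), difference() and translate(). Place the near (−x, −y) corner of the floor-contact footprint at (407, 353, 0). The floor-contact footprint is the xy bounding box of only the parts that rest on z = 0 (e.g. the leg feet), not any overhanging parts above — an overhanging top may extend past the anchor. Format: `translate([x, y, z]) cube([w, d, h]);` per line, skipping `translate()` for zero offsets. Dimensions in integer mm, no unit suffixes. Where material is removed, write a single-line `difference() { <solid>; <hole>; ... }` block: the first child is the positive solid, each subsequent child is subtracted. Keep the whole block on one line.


difference() { translate([407, 353, 0]) cube([4620, 246, 2760]); translate([3522, 353, 0]) cube([808, 246, 2025]); }
translate([407, 2917, 0]) cube([4620, 246, 2760]);
translate([407, 599, 0]) cube([246, 2318, 2760]);
translate([4781, 599, 0]) cube([246, 2318, 2760]);


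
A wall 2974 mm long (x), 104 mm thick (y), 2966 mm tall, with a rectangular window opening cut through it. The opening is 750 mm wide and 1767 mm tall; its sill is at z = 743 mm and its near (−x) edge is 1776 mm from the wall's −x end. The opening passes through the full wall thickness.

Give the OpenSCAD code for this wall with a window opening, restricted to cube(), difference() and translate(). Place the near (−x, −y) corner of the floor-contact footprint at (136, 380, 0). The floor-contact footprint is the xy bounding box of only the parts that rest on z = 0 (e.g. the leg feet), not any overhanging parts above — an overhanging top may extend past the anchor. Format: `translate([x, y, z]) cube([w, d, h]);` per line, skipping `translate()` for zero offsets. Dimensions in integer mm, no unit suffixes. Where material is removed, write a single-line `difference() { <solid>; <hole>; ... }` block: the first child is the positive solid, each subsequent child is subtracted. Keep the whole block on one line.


difference() { translate([136, 380, 0]) cube([2974, 104, 2966]); translate([1912, 380, 743]) cube([750, 104, 1767]); }


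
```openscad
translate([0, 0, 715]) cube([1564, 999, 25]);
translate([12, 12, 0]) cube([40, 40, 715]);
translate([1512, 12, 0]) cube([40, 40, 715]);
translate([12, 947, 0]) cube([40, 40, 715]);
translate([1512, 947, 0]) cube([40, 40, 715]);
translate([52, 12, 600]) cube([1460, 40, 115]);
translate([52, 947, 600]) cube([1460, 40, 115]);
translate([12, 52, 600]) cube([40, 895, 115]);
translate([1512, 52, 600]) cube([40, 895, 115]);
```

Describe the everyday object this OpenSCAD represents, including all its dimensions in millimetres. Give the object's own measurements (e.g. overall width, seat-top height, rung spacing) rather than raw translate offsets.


A rectangular dining table. The top is 1564×999×25 mm with its upper surface at z = 740 mm. It stands on four 40×40 mm square legs, each inset 12 mm from the nearest pair of top edges, running from the floor to the underside of the top. Four apron rails, 40 mm thick and 115 mm tall, run between adjacent legs with their top edges flush with the underside of the top and their outer faces flush with the legs' outer faces.


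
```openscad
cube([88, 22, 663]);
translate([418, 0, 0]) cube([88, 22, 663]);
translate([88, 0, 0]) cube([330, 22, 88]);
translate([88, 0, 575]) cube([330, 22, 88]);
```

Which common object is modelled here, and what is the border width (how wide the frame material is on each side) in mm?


A picture frame. The border width is 88 mm.

Four thin pieces enclosing a rectangular opening — a picture frame. The two full-height stiles are 663 mm tall; the top rail sits at z = 575 and is 88 mm tall, so the border above the opening is 663 − 575 = 88 mm, matching the stile x-width.


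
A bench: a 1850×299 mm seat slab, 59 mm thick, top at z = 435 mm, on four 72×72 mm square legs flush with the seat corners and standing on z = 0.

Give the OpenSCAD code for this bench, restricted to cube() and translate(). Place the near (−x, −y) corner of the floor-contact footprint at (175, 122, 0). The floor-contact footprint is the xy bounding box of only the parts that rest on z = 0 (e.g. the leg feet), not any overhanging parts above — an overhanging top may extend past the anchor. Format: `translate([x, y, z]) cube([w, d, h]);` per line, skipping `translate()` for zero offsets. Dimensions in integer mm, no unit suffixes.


translate([175, 122, 376]) cube([1850, 299, 59]);
translate([175, 122, 0]) cube([72, 72, 376]);
translate([175, 349, 0]) cube([72, 72, 376]);
translate([1953, 122, 0]) cube([72, 72, 376]);
translate([1953, 349, 0]) cube([72, 72, 376]);


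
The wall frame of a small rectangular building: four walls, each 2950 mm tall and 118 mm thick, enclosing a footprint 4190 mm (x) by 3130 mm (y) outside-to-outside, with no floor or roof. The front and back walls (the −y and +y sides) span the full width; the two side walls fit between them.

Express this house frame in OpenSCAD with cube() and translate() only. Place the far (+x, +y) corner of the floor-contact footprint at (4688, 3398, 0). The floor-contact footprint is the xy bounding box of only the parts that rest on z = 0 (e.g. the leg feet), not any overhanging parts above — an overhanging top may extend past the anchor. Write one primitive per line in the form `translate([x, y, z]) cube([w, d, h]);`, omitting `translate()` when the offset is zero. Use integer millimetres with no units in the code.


translate([498, 268, 0]) cube([4190, 118, 2950]);
translate([498, 3280, 0]) cube([4190, 118, 2950]);
translate([498, 386, 0]) cube([118, 2894, 2950]);
translate([4570, 386, 0]) cube([118, 2894, 2950]);


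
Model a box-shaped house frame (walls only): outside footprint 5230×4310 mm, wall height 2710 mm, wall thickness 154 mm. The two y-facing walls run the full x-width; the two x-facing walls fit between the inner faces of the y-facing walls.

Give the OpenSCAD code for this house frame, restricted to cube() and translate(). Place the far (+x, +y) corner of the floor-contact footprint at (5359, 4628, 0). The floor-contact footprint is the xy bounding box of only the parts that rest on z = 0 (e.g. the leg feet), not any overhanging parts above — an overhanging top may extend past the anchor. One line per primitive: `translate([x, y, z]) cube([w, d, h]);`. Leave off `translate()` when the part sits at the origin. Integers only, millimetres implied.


translate([129, 318, 0]) cube([5230, 154, 2710]);
translate([129, 4474, 0]) cube([5230, 154, 2710]);
translate([129, 472, 0]) cube([154, 4002, 2710]);
translate([5205, 472, 0]) cube([154, 4002, 2710]);


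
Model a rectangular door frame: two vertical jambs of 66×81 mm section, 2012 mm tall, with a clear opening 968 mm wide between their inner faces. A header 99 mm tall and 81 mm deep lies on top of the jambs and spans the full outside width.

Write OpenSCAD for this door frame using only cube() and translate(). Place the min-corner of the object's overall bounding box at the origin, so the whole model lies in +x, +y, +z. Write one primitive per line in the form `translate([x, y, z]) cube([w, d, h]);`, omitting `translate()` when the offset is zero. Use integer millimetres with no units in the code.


cube([66, 81, 2012]);
translate([1034, 0, 0]) cube([66, 81, 2012]);
translate([0, 0, 2012]) cube([1100, 81, 99]);


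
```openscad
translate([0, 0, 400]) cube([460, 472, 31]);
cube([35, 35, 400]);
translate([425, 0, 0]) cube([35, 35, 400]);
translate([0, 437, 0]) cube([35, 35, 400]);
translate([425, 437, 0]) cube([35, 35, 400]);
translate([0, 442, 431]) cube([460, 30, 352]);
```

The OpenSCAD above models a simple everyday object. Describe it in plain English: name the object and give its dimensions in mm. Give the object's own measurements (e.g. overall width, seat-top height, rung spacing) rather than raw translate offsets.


A chair. The seat is a 460×472×31 mm slab with its top at z = 431 mm, on four 35×35 mm corner legs (flush with the seat edges, standing on z = 0). A flat backrest 30 mm thick, 352 mm tall, spans the full seat width and rises from the seat top along its +y edge, rear face flush with the rear of the seat.


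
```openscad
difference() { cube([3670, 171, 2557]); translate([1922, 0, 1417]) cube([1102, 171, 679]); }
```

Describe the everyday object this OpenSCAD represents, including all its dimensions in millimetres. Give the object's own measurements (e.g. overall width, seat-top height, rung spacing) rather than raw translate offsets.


A wall 3670 mm long (x), 171 mm thick (y), 2557 mm tall, with a rectangular window opening cut through it. The opening is 1102 mm wide and 679 mm tall; its sill is at z = 1417 mm and its near (−x) edge is 1922 mm from the wall's −x end. The opening passes through the full wall thickness.


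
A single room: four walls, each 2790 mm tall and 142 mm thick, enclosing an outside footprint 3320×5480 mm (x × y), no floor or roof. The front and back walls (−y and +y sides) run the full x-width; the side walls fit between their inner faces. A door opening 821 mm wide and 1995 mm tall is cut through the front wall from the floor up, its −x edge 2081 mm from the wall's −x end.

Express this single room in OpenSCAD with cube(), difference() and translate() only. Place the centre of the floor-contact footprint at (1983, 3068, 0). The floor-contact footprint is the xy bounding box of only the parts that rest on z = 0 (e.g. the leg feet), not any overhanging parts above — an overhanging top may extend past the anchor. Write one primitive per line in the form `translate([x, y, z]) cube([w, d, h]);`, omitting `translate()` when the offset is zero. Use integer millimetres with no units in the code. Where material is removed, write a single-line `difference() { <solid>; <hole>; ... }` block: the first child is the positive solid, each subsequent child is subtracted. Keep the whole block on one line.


difference() { translate([323, 328, 0]) cube([3320, 142, 2790]); translate([2404, 328, 0]) cube([821, 142, 1995]); }
translate([323, 5666, 0]) cube([3320, 142, 2790]);
translate([323, 470, 0]) cube([142, 5196, 2790]);
translate([3501, 470, 0]) cube([142, 5196, 2790]);


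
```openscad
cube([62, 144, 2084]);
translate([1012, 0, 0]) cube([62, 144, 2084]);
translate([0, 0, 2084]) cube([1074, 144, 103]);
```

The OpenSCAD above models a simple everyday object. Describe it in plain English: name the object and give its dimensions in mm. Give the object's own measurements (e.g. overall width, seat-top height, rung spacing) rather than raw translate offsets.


A door frame. The clear opening is 950 mm wide and 2084 mm high. Two 62 mm wide jambs, 144 mm deep, stand either side of the opening from the floor to the top of the opening. A 103 mm thick head sits across the top of both jambs, spanning the full outside width of the frame.


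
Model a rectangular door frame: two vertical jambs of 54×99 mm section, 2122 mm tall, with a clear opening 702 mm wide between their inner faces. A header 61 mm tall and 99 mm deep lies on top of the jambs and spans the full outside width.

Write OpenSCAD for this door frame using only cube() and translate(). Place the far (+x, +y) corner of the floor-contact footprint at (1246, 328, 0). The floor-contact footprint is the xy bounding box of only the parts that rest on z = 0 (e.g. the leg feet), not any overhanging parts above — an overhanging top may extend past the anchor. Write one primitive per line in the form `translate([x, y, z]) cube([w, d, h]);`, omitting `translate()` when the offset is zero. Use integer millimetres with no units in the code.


translate([436, 229, 0]) cube([54, 99, 2122]);
translate([1192, 229, 0]) cube([54, 99, 2122]);
translate([436, 229, 2122]) cube([810, 99, 61]);


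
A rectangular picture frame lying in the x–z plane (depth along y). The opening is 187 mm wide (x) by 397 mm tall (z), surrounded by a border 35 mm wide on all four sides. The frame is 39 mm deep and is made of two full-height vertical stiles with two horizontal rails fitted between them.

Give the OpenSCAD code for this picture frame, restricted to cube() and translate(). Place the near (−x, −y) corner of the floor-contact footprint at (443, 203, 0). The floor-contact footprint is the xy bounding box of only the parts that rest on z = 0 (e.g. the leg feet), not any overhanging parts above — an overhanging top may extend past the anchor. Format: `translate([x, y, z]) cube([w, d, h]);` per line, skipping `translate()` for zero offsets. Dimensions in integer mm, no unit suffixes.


translate([443, 203, 0]) cube([35, 39, 467]);
translate([665, 203, 0]) cube([35, 39, 467]);
translate([478, 203, 0]) cube([187, 39, 35]);
translate([478, 203, 432]) cube([187, 39, 35]);
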